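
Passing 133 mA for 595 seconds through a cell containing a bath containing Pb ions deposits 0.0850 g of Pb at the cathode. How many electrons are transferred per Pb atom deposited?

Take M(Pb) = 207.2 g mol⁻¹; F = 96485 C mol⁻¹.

2

Q = I·t = 0.1330 A × 595.00 s = 79.14 C, so n(e⁻) = 79.14/96485 = 0.0008202 mol.
n(Pb) deposited = 0.0850 / 207.2 = 0.0004102 mol.
Electrons per atom = n(e⁻)/n(Pb) = 0.0008202 / 0.0004102 = 2.00 ≈ 2, so the ion is Pb²⁺.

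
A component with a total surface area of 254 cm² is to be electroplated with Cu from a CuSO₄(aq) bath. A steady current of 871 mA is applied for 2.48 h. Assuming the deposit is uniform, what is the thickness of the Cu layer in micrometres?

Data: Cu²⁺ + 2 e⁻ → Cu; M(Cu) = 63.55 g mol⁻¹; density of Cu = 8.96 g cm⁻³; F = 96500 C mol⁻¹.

11.3 μm

Q = I·t = 0.8710 × 8928.0 = 7776 C; n(e⁻) = 0.08058 mol.
n(Cu) = n(e⁻)/2 = 0.04029 mol, so m = 0.04029 × 63.55 = 2.561 g.
Volume = m/ρ = 2.561 / 8.96 = 0.2858 cm³.
Thickness = V/A = 0.2858 / 254 = 0.00113 cm = 11.3 μm.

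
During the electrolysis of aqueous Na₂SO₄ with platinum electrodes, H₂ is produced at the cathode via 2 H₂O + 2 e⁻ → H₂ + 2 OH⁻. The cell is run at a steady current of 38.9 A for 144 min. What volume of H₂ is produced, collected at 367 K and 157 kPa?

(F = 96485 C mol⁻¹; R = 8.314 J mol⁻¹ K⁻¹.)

Q = I·t = 38.90 A × 8640.0 s = 336100 C.
n(e⁻) = Q/F = 336100 / 96485 = 3.483 mol.
2 electrons are transferred per H₂ molecule, so n(H₂) = 3.483 / 2 = 1.742 mol.
V = nRT/P = (1.742 × 8.314 × 367) / (157 × 10³ Pa) = 0.0338 m³ = 33.8 L.

33.8 L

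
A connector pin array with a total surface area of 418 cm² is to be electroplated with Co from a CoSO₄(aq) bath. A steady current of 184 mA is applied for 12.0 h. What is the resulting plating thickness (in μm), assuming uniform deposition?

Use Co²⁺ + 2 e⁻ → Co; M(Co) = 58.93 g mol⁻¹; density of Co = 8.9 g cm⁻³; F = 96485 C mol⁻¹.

6.53 μm

Q = I·t = 0.1840 × 43200 = 7949 C; n(e⁻) = 0.08238 mol.
n(Co) = n(e⁻)/2 = 0.04119 mol, so m = 0.04119 × 58.93 = 2.427 g.
Volume = m/ρ = 2.427 / 8.9 = 0.2727 cm³.
Thickness = V/A = 0.2727 / 418 = 6.53 × 10⁻⁴ cm = 6.53 μm.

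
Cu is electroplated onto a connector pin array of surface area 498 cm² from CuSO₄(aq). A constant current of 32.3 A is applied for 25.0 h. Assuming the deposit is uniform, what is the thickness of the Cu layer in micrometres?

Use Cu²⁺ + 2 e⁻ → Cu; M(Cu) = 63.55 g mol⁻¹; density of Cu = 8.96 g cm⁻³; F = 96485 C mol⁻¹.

Q = I·t = 32.30 × 90000 = 2907000 C; n(e⁻) = 30.13 mol.
n(Cu) = n(e⁻)/2 = 15.06 mol, so m = 15.06 × 63.55 = 957.4 g.
Volume = m/ρ = 957.4 / 8.96 = 106.8 cm³.
Thickness = V/A = 106.8 / 498 = 0.215 cm = 2150 μm.

2150 μm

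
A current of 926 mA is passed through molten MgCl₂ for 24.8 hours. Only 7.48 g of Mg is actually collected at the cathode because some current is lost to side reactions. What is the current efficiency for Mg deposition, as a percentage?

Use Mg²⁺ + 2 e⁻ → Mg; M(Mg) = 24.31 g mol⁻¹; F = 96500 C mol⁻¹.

Q = I·t = 0.9260 × 89280 = 82670 C; n(e⁻) = 82670/96500 = 0.8567 mol.
Theoretical n(Mg) = n(e⁻)/2 = 0.4284 mol, i.e. m_theo = 0.4284 × 24.31 = 10.41 g.
Efficiency = m_actual / m_theo = 7.48 / 10.41 = 71.8 %.

71.8 %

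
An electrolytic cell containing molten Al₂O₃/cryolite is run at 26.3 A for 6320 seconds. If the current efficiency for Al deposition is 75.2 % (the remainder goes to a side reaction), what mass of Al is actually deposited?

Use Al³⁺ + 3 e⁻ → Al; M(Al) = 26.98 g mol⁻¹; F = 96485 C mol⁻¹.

Q = I·t = 26.30 × 6320.0 = 166200 C.
n(e⁻) = 166200/96485 = 1.723 mol; theoretically n(Al) = 1.723/3 = 0.5742 mol, m_theo = 15.49 g.
At 75.2 % efficiency, m_actual = 0.752 × 15.49 = 11.7 g.

11.7 g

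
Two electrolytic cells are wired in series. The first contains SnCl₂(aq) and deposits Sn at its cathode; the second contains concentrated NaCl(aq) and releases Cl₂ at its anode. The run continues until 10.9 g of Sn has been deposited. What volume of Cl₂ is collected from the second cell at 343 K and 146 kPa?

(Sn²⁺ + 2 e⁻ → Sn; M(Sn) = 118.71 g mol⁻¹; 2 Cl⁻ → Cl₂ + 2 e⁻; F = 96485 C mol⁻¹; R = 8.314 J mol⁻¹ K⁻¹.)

n(Sn) = 10.9 / 118.71 = 0.09182 mol, so n(e⁻) = 2 × 0.09182 = 0.1836 mol.
The cells are in series, so the same 0.1836 mol of electrons passes through the second cell.
2 Cl⁻ → Cl₂ + 2 e⁻ — 2 mol e⁻ per mol Cl₂, so n(Cl₂) = 0.1836/2 = 0.09182 mol.
V = nRT/P = (0.09182 × 8.314 × 343) / (146 × 10³) = 0.00179 m³ = 1.79 L.

1.79 L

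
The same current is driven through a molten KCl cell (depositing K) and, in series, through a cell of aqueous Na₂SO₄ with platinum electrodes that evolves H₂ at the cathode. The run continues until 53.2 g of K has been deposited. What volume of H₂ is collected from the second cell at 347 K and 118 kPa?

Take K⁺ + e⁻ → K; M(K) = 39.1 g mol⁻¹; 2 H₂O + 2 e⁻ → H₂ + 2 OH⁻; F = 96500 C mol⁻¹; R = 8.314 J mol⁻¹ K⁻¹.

n(K) = 53.2 / 39.1 = 1.361 mol, so n(e⁻) = 1 × 1.361 = 1.361 mol.
The cells are in series, so the same 1.361 mol of electrons passes through the second cell.
2 H₂O + 2 e⁻ → H₂ + 2 OH⁻ — 2 mol e⁻ per mol H₂, so n(H₂) = 1.361/2 = 0.6803 mol.
V = nRT/P = (0.6803 × 8.314 × 347) / (118 × 10³) = 0.0166 m³ = 16.6 L.

16.6 L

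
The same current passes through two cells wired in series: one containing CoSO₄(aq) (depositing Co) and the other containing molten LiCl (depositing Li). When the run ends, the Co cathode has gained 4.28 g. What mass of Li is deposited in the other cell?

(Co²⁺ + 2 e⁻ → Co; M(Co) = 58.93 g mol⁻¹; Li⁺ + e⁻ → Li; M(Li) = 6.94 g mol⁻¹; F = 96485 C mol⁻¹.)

1.01 g

n(Co) = 4.28 / 58.93 = 0.07263 mol.
Since Co²⁺ + 2 e⁻ → Co, n(e⁻) passed = 2 × 0.07263 = 0.1453 mol.
Cells in series carry the same charge, so the same 0.1453 mol of electrons passes through cell 2.
Li⁺ + e⁻ → Li, so n(Li) = 0.1453 / 1 = 0.1453 mol.
m(Li) = 0.1453 × 6.94 = 1.01 g.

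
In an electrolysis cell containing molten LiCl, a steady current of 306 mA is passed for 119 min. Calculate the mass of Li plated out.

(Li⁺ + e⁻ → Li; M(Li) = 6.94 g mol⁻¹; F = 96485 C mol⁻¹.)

Q = I·t = 0.3060 A × 7140.0 s = 2185 C.
n(e⁻) = Q/F = 2185 / 96485 = 0.02264 mol.
Li⁺ + e⁻ → Li, so n(Li) = n(e⁻)/1 = 0.02264 mol.
m = n·M = 0.02264 × 6.94 = 0.157 g.

0.157 g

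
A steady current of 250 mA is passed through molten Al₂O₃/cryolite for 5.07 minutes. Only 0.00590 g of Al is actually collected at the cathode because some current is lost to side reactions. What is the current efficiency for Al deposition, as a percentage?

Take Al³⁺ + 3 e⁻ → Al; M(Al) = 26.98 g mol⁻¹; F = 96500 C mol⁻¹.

83.2 %

Q = I·t = 0.2500 × 304.20 = 76.05 C; n(e⁻) = 76.05/96500 = 0.0007881 mol.
Theoretical n(Al) = n(e⁻)/3 = 0.0002627 mol, i.e. m_theo = 0.0002627 × 26.98 = 0.007087 g.
Efficiency = m_actual / m_theo = 0.00590 / 0.007087 = 83.2 %.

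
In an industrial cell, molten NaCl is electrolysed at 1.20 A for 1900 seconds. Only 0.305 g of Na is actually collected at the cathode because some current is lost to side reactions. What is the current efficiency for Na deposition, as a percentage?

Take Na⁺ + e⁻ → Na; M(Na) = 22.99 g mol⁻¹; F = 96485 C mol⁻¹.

56.1 %

Q = I·t = 1.200 × 1900.0 = 2280 C; n(e⁻) = 2280/96485 = 0.02363 mol.
Theoretical n(Na) = n(e⁻)/1 = 0.02363 mol, i.e. m_theo = 0.02363 × 22.99 = 0.5433 g.
Efficiency = m_actual / m_theo = 0.305 / 0.5433 = 56.1 %.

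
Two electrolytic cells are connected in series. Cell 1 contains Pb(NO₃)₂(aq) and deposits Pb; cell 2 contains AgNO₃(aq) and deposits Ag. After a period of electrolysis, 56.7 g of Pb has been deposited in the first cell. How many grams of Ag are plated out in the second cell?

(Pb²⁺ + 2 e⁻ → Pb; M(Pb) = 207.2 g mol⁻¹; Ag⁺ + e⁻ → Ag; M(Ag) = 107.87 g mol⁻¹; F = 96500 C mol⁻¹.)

n(Pb) = 56.7 / 207.2 = 0.2736 mol.
Since Pb²⁺ + 2 e⁻ → Pb, n(e⁻) passed = 2 × 0.2736 = 0.5473 mol.
Cells in series carry the same charge, so the same 0.5473 mol of electrons passes through cell 2.
Ag⁺ + e⁻ → Ag, so n(Ag) = 0.5473 / 1 = 0.5473 mol.
m(Ag) = 0.5473 × 107.87 = 59.0 g.

59.0 g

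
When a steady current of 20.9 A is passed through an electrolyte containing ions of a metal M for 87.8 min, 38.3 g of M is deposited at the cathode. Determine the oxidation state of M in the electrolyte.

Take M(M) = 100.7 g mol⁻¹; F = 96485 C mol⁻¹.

+3

Q = I·t = 20.90 A × 5268.0 s = 110100 C, so n(e⁻) = 110100/96485 = 1.141 mol.
n(M) deposited = 38.3 / 100.7 = 0.3803 mol.
Electrons per atom = n(e⁻)/n(M) = 1.141 / 0.3803 = 3.00 ≈ 3, so the ion is M³⁺.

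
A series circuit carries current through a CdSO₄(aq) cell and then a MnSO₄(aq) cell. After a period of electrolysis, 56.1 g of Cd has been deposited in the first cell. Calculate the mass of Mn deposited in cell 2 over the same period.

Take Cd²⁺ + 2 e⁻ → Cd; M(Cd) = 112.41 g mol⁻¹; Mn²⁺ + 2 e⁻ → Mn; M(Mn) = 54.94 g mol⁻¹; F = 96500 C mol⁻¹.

n(Cd) = 56.1 / 112.41 = 0.4991 mol.
Since Cd²⁺ + 2 e⁻ → Cd, n(e⁻) passed = 2 × 0.4991 = 0.9981 mol.
Cells in series carry the same charge, so the same 0.9981 mol of electrons passes through cell 2.
Mn²⁺ + 2 e⁻ → Mn, so n(Mn) = 0.9981 / 2 = 0.4991 mol.
m(Mn) = 0.4991 × 54.94 = 27.4 g.

27.4 g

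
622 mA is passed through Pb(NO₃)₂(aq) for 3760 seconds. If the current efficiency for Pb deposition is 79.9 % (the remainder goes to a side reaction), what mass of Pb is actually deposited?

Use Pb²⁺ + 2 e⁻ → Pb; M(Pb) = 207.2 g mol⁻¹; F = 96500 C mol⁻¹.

2.01 g

Q = I·t = 0.6220 × 3760.0 = 2339 C.
n(e⁻) = 2339/96500 = 0.02424 mol; theoretically n(Pb) = 0.02424/2 = 0.01212 mol, m_theo = 2.511 g.
At 79.9 % efficiency, m_actual = 0.799 × 2.511 = 2.01 g.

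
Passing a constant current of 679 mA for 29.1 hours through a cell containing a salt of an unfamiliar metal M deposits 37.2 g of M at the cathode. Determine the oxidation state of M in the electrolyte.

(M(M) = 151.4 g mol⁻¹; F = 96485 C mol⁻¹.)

Q = I·t = 0.6790 A × 104760 s = 71130 C, so n(e⁻) = 71130/96485 = 0.7372 mol.
n(M) deposited = 37.2 / 151.4 = 0.2457 mol.
Electrons per atom = n(e⁻)/n(M) = 0.7372 / 0.2457 = 3.00 ≈ 3, so the ion is M³⁺.

+3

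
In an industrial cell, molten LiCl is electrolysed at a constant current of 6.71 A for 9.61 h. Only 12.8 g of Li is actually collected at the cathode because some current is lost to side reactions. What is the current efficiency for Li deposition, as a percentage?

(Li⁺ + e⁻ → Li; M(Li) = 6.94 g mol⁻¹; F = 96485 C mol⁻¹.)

76.7 %

Q = I·t = 6.710 × 34596 = 232100 C; n(e⁻) = 232100/96485 = 2.406 mol.
Theoretical n(Li) = n(e⁻)/1 = 2.406 mol, i.e. m_theo = 2.406 × 6.94 = 16.70 g.
Efficiency = m_actual / m_theo = 12.8 / 16.70 = 76.7 %.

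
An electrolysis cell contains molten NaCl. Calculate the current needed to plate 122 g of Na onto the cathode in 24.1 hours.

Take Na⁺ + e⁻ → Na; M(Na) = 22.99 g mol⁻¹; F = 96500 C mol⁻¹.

n(Na) = 122 / 22.99 = 5.307 mol.
n(e⁻) = 1 × 5.307 = 5.307 mol.
Q = n(e⁻)·F = 5.307 × 96500 = 512100 C.
I = Q/t = 512100 / 86760 s = 5.90 A.

5.90 A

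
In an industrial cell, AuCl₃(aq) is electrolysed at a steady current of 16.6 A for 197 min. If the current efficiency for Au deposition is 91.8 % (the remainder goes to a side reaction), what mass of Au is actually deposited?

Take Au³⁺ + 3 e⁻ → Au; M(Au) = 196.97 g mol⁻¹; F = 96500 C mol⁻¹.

123 g

Q = I·t = 16.60 × 11820 = 196200 C.
n(e⁻) = 196200/96500 = 2.033 mol; theoretically n(Au) = 2.033/3 = 0.6778 mol, m_theo = 133.5 g.
At 91.8 % efficiency, m_actual = 0.918 × 133.5 = 123 g.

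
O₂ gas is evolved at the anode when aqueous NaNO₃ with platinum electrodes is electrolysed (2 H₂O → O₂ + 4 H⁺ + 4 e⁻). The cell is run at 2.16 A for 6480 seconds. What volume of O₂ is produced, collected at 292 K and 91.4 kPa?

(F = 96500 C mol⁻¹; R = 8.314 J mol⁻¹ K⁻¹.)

0.963 L

Q = I·t = 2.160 A × 6480.0 s = 14000 C.
n(e⁻) = Q/F = 14000 / 96500 = 0.1450 mol.
4 electrons are transferred per O₂ molecule, so n(O₂) = 0.1450 / 4 = 0.03626 mol.
V = nRT/P = (0.03626 × 8.314 × 292) / (91.4 × 10³ Pa) = 9.63 × 10⁻⁴ m³ = 0.963 L.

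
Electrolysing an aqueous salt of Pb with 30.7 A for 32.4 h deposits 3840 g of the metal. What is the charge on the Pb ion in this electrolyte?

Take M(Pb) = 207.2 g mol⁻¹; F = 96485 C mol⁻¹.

+2

Q = I·t = 30.70 A × 116640 s = 3581000 C, so n(e⁻) = 3581000/96485 = 37.11 mol.
n(Pb) deposited = 3840 / 207.2 = 18.53 mol.
Electrons per atom = n(e⁻)/n(Pb) = 37.11 / 18.53 = 2.00 ≈ 2, so the ion is Pb²⁺.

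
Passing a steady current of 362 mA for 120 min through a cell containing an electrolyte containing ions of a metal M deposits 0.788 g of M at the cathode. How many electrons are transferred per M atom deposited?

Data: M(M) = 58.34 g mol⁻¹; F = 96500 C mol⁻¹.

Q = I·t = 0.3620 A × 7200.0 s = 2606 C, so n(e⁻) = 2606/96500 = 0.02701 mol.
n(M) deposited = 0.788 / 58.34 = 0.01351 mol.
Electrons per atom = n(e⁻)/n(M) = 0.02701 / 0.01351 = 2.00 ≈ 2, so the ion is M²⁺.

2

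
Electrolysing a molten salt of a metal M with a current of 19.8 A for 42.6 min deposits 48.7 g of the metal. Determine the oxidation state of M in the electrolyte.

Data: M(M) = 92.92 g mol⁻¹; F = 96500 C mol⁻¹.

+1

Q = I·t = 19.80 A × 2556.0 s = 50610 C, so n(e⁻) = 50610/96500 = 0.5244 mol.
n(M) deposited = 48.7 / 92.92 = 0.5241 mol.
Electrons per atom = n(e⁻)/n(M) = 0.5244 / 0.5241 = 1.00 ≈ 1, so the ion is M⁺.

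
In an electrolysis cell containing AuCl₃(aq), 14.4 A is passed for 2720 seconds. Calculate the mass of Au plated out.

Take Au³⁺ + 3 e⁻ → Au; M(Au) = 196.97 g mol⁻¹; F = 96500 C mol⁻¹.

26.6 g

Q = I·t = 14.40 A × 2720.0 s = 39170 C.
n(e⁻) = Q/F = 39170 / 96500 = 0.4059 mol.
Au³⁺ + 3 e⁻ → Au, so n(Au) = n(e⁻)/3 = 0.1353 mol.
m = n·M = 0.1353 × 196.97 = 26.6 g.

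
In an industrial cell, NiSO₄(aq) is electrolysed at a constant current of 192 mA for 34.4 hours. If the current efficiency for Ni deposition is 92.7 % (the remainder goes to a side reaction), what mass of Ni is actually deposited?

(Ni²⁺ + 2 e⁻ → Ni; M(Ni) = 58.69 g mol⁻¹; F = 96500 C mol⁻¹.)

6.70 g

Q = I·t = 0.1920 × 123840 = 23780 C.
n(e⁻) = 23780/96500 = 0.2464 mol; theoretically n(Ni) = 0.2464/2 = 0.1232 mol, m_theo = 7.231 g.
At 92.7 % efficiency, m_actual = 0.927 × 7.231 = 6.70 g.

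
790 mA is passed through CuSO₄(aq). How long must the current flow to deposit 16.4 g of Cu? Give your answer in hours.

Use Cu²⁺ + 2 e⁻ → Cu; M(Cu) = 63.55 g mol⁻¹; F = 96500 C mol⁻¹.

17.5 h

n(Cu) = m/M = 16.4 / 63.55 = 0.2581 mol.
Each Cu atom requires 2 electrons, so n(e⁻) = 2 × 0.2581 = 0.5161 mol.
Q = n(e⁻)·F = 0.5161 × 96500 = 49810 C.
t = Q/I = 49810 / 0.7900 A = 63050 s = 17.5 h.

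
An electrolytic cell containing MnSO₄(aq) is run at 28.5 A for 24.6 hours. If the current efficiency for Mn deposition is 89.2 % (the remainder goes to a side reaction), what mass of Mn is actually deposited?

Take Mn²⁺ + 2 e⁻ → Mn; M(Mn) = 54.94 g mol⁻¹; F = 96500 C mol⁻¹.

641 g

Q = I·t = 28.50 × 88560 = 2524000 C.
n(e⁻) = 2524000/96500 = 26.16 mol; theoretically n(Mn) = 26.16/2 = 13.08 mol, m_theo = 718.5 g.
At 89.2 % efficiency, m_actual = 0.892 × 718.5 = 641 g.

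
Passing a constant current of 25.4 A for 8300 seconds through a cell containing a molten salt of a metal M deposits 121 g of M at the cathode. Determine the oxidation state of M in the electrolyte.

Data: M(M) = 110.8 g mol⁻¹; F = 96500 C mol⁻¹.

Q = I·t = 25.40 A × 8300.0 s = 210800 C, so n(e⁻) = 210800/96500 = 2.185 mol.
n(M) deposited = 121 / 110.8 = 1.092 mol.
Electrons per atom = n(e⁻)/n(M) = 2.185 / 1.092 = 2.00 ≈ 2, so the ion is M²⁺.

+2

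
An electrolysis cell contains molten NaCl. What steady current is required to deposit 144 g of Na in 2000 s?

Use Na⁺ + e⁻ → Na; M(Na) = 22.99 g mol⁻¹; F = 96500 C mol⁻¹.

n(Na) = 144 / 22.99 = 6.264 mol.
n(e⁻) = 1 × 6.264 = 6.264 mol.
Q = n(e⁻)·F = 6.264 × 96500 = 604400 C.
I = Q/t = 604400 / 2000.0 s = 302 A.

302 A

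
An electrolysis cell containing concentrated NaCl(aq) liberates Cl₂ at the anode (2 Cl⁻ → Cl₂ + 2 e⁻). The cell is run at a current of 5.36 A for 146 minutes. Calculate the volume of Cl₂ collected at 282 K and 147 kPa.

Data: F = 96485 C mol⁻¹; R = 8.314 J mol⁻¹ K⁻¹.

Q = I·t = 5.360 A × 8760.0 s = 46950 C.
n(e⁻) = Q/F = 46950 / 96485 = 0.4866 mol.
2 electrons are transferred per Cl₂ molecule, so n(Cl₂) = 0.4866 / 2 = 0.2433 mol.
V = nRT/P = (0.2433 × 8.314 × 282) / (147 × 10³ Pa) = 0.00388 m³ = 3.88 L.

3.88 L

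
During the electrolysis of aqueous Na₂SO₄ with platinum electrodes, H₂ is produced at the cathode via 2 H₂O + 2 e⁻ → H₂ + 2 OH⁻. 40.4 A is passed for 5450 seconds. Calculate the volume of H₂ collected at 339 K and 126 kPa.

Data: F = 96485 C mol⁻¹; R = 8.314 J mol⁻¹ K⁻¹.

Q = I·t = 40.40 A × 5450.0 s = 220200 C.
n(e⁻) = Q/F = 220200 / 96485 = 2.282 mol.
2 electrons are transferred per H₂ molecule, so n(H₂) = 2.282 / 2 = 1.141 mol.
V = nRT/P = (1.141 × 8.314 × 339) / (126 × 10³ Pa) = 0.0255 m³ = 25.5 L.

25.5 L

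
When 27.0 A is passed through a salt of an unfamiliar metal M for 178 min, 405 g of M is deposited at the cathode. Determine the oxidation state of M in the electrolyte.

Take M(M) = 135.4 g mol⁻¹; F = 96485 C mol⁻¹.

Q = I·t = 27.00 A × 10680 s = 288400 C, so n(e⁻) = 288400/96485 = 2.989 mol.
n(M) deposited = 405 / 135.4 = 2.991 mol.
Electrons per atom = n(e⁻)/n(M) = 2.989 / 2.991 = 0.999 ≈ 1, so the ion is M⁺.

+1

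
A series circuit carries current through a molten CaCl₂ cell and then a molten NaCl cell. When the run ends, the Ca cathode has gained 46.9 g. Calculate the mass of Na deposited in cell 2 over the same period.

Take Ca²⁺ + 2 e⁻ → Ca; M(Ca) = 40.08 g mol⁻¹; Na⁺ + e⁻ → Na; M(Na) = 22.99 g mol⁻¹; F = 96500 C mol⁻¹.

n(Ca) = 46.9 / 40.08 = 1.170 mol.
Since Ca²⁺ + 2 e⁻ → Ca, n(e⁻) passed = 2 × 1.170 = 2.340 mol.
Cells in series carry the same charge, so the same 2.340 mol of electrons passes through cell 2.
Na⁺ + e⁻ → Na, so n(Na) = 2.340 / 1 = 2.340 mol.
m(Na) = 2.340 × 22.99 = 53.8 g.

53.8 g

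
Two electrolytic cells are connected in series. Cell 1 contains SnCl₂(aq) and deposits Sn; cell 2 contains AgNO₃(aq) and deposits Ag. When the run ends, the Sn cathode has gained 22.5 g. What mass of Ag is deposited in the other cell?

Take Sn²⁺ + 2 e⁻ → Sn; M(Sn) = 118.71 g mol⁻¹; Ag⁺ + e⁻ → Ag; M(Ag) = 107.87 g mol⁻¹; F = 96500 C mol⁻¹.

40.9 g

n(Sn) = 22.5 / 118.71 = 0.1895 mol.
Since Sn²⁺ + 2 e⁻ → Sn, n(e⁻) passed = 2 × 0.1895 = 0.3791 mol.
Cells in series carry the same charge, so the same 0.3791 mol of electrons passes through cell 2.
Ag⁺ + e⁻ → Ag, so n(Ag) = 0.3791 / 1 = 0.3791 mol.
m(Ag) = 0.3791 × 107.87 = 40.9 g.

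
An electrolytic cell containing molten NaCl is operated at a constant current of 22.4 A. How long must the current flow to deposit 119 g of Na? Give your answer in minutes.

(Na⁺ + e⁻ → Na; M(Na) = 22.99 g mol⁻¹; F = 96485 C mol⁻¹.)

372 min

n(Na) = m/M = 119 / 22.99 = 5.176 mol.
Each Na atom requires 1 electron, so n(e⁻) = 1 × 5.176 = 5.176 mol.
Q = n(e⁻)·F = 5.176 × 96485 = 499400 C.
t = Q/I = 499400 / 22.40 A = 22300 s = 372 min.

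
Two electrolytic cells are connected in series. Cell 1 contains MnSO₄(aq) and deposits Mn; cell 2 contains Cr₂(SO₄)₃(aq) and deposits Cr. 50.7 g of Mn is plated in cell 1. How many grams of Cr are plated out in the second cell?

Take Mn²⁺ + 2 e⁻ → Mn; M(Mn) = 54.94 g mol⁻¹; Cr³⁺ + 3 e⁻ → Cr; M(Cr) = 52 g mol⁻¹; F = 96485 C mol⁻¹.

n(Mn) = 50.7 / 54.94 = 0.9228 mol.
Since Mn²⁺ + 2 e⁻ → Mn, n(e⁻) passed = 2 × 0.9228 = 1.846 mol.
Cells in series carry the same charge, so the same 1.846 mol of electrons passes through cell 2.
Cr³⁺ + 3 e⁻ → Cr, so n(Cr) = 1.846 / 3 = 0.6152 mol.
m(Cr) = 0.6152 × 52 = 32.0 g.

32.0 g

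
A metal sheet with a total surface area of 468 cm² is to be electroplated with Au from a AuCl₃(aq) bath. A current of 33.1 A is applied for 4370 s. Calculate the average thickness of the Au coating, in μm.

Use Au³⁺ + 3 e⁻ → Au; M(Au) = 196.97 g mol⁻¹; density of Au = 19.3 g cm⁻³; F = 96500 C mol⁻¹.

Q = I·t = 33.10 × 4370.0 = 144600 C; n(e⁻) = 1.499 mol.
n(Au) = n(e⁻)/3 = 0.4996 mol, so m = 0.4996 × 196.97 = 98.41 g.
Volume = m/ρ = 98.41 / 19.3 = 5.099 cm³.
Thickness = V/A = 5.099 / 468 = 0.0109 cm = 109 μm.

109 μm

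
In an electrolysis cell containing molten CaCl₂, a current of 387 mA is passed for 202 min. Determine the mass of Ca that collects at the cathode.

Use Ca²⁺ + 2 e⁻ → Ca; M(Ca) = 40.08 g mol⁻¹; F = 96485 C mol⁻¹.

Q = I·t = 0.3870 A × 12120 s = 4690 C.
n(e⁻) = Q/F = 4690 / 96485 = 0.04861 mol.
Ca²⁺ + 2 e⁻ → Ca, so n(Ca) = n(e⁻)/2 = 0.02431 mol.
m = n·M = 0.02431 × 40.08 = 0.974 g.

0.974 g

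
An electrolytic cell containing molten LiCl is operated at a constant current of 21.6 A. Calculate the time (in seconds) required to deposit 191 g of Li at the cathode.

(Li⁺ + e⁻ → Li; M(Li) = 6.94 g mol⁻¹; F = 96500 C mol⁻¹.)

1.23 × 10⁵ s

n(Li) = m/M = 191 / 6.94 = 27.52 mol.
Each Li atom requires 1 electron, so n(e⁻) = 1 × 27.52 = 27.52 mol.
Q = n(e⁻)·F = 27.52 × 96500 = 2656000 C.
t = Q/I = 2656000 / 21.60 A = 123000 s.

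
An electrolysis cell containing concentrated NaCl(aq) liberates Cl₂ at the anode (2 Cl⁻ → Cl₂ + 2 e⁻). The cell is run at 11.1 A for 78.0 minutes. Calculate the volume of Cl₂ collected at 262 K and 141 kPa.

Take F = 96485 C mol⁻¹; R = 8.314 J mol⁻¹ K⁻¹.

4.16 L

Q = I·t = 11.10 A × 4680.0 s = 51950 C.
n(e⁻) = Q/F = 51950 / 96485 = 0.5384 mol.
2 electrons are transferred per Cl₂ molecule, so n(Cl₂) = 0.5384 / 2 = 0.2692 mol.
V = nRT/P = (0.2692 × 8.314 × 262) / (141 × 10³ Pa) = 0.00416 m³ = 4.16 L.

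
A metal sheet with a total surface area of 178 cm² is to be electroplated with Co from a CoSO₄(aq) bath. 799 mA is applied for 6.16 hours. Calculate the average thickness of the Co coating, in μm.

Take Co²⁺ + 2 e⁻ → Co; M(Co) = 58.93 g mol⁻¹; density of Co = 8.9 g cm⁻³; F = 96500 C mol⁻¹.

Q = I·t = 0.7990 × 22176 = 17720 C; n(e⁻) = 0.1836 mol.
n(Co) = n(e⁻)/2 = 0.09181 mol, so m = 0.09181 × 58.93 = 5.410 g.
Volume = m/ρ = 5.410 / 8.9 = 0.6079 cm³.
Thickness = V/A = 0.6079 / 178 = 0.00342 cm = 34.2 μm.

34.2 μm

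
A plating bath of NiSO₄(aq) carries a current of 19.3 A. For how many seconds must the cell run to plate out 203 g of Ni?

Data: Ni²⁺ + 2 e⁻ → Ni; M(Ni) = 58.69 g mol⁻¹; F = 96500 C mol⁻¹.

n(Ni) = m/M = 203 / 58.69 = 3.459 mol.
Each Ni atom requires 2 electrons, so n(e⁻) = 2 × 3.459 = 6.918 mol.
Q = n(e⁻)·F = 6.918 × 96500 = 667600 C.
t = Q/I = 667600 / 19.30 A = 34590 s.

34600 s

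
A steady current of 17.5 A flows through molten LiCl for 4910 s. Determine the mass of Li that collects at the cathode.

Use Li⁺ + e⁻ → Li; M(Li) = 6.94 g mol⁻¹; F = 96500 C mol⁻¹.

Q = I·t = 17.50 A × 4910.0 s = 85920 C.
n(e⁻) = Q/F = 85920 / 96500 = 0.8904 mol.
Li⁺ + e⁻ → Li, so n(Li) = n(e⁻)/1 = 0.8904 mol.
m = n·M = 0.8904 × 6.94 = 6.18 g.

6.18 g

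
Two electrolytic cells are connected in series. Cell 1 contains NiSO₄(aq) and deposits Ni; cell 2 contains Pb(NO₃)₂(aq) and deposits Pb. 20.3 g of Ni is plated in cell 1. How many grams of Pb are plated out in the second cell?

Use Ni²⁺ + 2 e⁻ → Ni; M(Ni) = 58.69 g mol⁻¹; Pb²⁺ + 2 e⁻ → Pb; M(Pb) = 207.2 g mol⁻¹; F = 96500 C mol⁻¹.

71.7 g

n(Ni) = 20.3 / 58.69 = 0.3459 mol.
Since Ni²⁺ + 2 e⁻ → Ni, n(e⁻) passed = 2 × 0.3459 = 0.6918 mol.
Cells in series carry the same charge, so the same 0.6918 mol of electrons passes through cell 2.
Pb²⁺ + 2 e⁻ → Pb, so n(Pb) = 0.6918 / 2 = 0.3459 mol.
m(Pb) = 0.3459 × 207.2 = 71.7 g.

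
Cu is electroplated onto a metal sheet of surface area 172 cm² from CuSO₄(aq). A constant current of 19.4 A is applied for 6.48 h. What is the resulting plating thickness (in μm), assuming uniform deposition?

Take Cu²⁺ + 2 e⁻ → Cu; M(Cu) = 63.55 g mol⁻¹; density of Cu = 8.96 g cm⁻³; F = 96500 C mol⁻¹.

967 μm

Q = I·t = 19.40 × 23328 = 452600 C; n(e⁻) = 4.690 mol.
n(Cu) = n(e⁻)/2 = 2.345 mol, so m = 2.345 × 63.55 = 149.0 g.
Volume = m/ρ = 149.0 / 8.96 = 16.63 cm³.
Thickness = V/A = 16.63 / 172 = 0.0967 cm = 967 μm.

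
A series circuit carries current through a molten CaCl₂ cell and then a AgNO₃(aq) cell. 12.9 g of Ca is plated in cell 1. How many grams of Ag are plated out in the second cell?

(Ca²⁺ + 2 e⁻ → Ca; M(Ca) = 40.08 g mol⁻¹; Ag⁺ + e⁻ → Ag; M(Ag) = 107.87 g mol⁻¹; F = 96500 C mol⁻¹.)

n(Ca) = 12.9 / 40.08 = 0.3219 mol.
Since Ca²⁺ + 2 e⁻ → Ca, n(e⁻) passed = 2 × 0.3219 = 0.6437 mol.
Cells in series carry the same charge, so the same 0.6437 mol of electrons passes through cell 2.
Ag⁺ + e⁻ → Ag, so n(Ag) = 0.6437 / 1 = 0.6437 mol.
m(Ag) = 0.6437 × 107.87 = 69.4 g.

69.4 g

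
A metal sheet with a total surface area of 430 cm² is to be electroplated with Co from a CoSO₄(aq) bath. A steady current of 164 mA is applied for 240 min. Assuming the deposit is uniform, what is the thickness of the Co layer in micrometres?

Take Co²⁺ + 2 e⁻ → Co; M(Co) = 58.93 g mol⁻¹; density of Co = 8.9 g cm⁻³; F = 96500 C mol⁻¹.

Q = I·t = 0.1640 × 14400 = 2362 C; n(e⁻) = 0.02447 mol.
n(Co) = n(e⁻)/2 = 0.01224 mol, so m = 0.01224 × 58.93 = 0.7211 g.
Volume = m/ρ = 0.7211 / 8.9 = 0.08102 cm³.
Thickness = V/A = 0.08102 / 430 = 1.88 × 10⁻⁴ cm = 1.88 μm.

1.88 μm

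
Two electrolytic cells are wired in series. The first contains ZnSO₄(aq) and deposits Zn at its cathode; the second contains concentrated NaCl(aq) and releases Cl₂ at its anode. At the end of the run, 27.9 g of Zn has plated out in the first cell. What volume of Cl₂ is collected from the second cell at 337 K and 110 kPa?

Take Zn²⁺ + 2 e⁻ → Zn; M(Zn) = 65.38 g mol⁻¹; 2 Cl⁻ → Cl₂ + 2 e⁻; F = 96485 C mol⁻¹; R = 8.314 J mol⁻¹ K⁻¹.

n(Zn) = 27.9 / 65.38 = 0.4267 mol, so n(e⁻) = 2 × 0.4267 = 0.8535 mol.
The cells are in series, so the same 0.8535 mol of electrons passes through the second cell.
2 Cl⁻ → Cl₂ + 2 e⁻ — 2 mol e⁻ per mol Cl₂, so n(Cl₂) = 0.8535/2 = 0.4267 mol.
V = nRT/P = (0.4267 × 8.314 × 337) / (110 × 10³) = 0.0109 m³ = 10.9 L.

10.9 L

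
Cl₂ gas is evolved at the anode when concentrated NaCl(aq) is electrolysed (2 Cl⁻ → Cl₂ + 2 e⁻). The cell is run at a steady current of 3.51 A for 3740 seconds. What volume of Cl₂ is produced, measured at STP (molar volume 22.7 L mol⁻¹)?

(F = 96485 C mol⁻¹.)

Q = I·t = 3.510 A × 3740.0 s = 13130 C.
n(e⁻) = Q/F = 13130 / 96485 = 0.1361 mol.
2 electrons are transferred per Cl₂ molecule, so n(Cl₂) = 0.1361 / 2 = 0.06803 mol.
V = n × V_m = 0.06803 × 22.7 = 1.54 L.

1.54 L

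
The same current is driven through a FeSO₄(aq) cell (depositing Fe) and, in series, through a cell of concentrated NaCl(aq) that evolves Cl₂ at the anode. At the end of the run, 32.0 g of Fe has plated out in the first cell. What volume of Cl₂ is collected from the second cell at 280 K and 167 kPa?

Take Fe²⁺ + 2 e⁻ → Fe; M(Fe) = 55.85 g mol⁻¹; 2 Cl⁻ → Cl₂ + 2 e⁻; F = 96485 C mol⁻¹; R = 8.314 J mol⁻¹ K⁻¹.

7.99 L

n(Fe) = 32.0 / 55.85 = 0.5730 mol, so n(e⁻) = 2 × 0.5730 = 1.146 mol.
The cells are in series, so the same 1.146 mol of electrons passes through the second cell.
2 Cl⁻ → Cl₂ + 2 e⁻ — 2 mol e⁻ per mol Cl₂, so n(Cl₂) = 1.146/2 = 0.5730 mol.
V = nRT/P = (0.5730 × 8.314 × 280) / (167 × 10³) = 0.00799 m³ = 7.99 L.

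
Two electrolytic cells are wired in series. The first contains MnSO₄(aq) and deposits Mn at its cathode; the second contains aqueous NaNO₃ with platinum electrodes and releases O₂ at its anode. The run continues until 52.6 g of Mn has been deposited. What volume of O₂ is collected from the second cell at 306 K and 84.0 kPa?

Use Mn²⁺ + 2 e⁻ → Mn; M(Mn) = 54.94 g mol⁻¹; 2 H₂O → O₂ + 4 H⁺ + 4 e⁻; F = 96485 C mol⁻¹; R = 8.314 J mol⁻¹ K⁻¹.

n(Mn) = 52.6 / 54.94 = 0.9574 mol, so n(e⁻) = 2 × 0.9574 = 1.915 mol.
The cells are in series, so the same 1.915 mol of electrons passes through the second cell.
2 H₂O → O₂ + 4 H⁺ + 4 e⁻ — 4 mol e⁻ per mol O₂, so n(O₂) = 1.915/4 = 0.4787 mol.
V = nRT/P = (0.4787 × 8.314 × 306) / (84.0 × 10³) = 0.0145 m³ = 14.5 L.

14.5 L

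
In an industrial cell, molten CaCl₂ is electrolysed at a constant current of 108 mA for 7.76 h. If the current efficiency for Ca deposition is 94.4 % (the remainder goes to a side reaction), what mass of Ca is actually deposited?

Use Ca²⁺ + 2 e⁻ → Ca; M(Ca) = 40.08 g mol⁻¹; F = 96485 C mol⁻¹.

0.592 g

Q = I·t = 0.1080 × 27936 = 3017 C.
n(e⁻) = 3017/96485 = 0.03127 mol; theoretically n(Ca) = 0.03127/2 = 0.01564 mol, m_theo = 0.6267 g.
At 94.4 % efficiency, m_actual = 0.944 × 0.6267 = 0.592 g.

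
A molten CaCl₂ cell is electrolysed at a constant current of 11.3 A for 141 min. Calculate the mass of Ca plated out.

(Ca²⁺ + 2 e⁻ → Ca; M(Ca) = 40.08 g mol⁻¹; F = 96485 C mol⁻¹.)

19.9 g

Q = I·t = 11.30 A × 8460.0 s = 95600 C.
n(e⁻) = Q/F = 95600 / 96485 = 0.9908 mol.
Ca²⁺ + 2 e⁻ → Ca, so n(Ca) = n(e⁻)/2 = 0.4954 mol.
m = n·M = 0.4954 × 40.08 = 19.9 g.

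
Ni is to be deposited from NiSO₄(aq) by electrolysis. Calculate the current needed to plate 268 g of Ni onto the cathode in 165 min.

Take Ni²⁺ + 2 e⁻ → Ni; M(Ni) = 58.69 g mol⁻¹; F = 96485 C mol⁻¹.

n(Ni) = 268 / 58.69 = 4.566 mol.
n(e⁻) = 2 × 4.566 = 9.133 mol.
Q = n(e⁻)·F = 9.133 × 96485 = 881200 C.
I = Q/t = 881200 / 9900.0 s = 89.0 A.

89.0 A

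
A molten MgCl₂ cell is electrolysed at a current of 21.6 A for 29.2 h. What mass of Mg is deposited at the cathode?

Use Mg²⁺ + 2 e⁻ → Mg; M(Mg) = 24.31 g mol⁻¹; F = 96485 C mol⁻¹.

286 g

Q = I·t = 21.60 A × 105120 s = 2271000 C.
n(e⁻) = Q/F = 2271000 / 96485 = 23.53 mol.
Mg²⁺ + 2 e⁻ → Mg, so n(Mg) = n(e⁻)/2 = 11.77 mol.
m = n·M = 11.77 × 24.31 = 286 g.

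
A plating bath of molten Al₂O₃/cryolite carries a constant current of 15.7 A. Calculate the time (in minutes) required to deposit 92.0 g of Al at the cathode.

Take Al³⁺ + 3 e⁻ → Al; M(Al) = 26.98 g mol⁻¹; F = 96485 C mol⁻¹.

n(Al) = m/M = 92.0 / 26.98 = 3.410 mol.
Each Al atom requires 3 electrons, so n(e⁻) = 3 × 3.410 = 10.23 mol.
Q = n(e⁻)·F = 10.23 × 96485 = 987000 C.
t = Q/I = 987000 / 15.70 A = 62870 s = 1050 min.

1050 min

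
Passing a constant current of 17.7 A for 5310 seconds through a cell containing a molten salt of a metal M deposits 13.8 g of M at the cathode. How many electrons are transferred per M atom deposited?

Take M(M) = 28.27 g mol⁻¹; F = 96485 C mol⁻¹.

Q = I·t = 17.70 A × 5310.0 s = 93990 C, so n(e⁻) = 93990/96485 = 0.9741 mol.
n(M) deposited = 13.8 / 28.27 = 0.4881 mol.
Electrons per atom = n(e⁻)/n(M) = 0.9741 / 0.4881 = 2.00 ≈ 2, so the ion is M²⁺.

2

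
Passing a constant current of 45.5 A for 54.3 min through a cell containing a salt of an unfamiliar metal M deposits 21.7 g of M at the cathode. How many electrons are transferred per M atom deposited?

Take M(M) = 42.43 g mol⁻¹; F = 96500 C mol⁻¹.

Q = I·t = 45.50 A × 3258.0 s = 148200 C, so n(e⁻) = 148200/96500 = 1.536 mol.
n(M) deposited = 21.7 / 42.43 = 0.5114 mol.
Electrons per atom = n(e⁻)/n(M) = 1.536 / 0.5114 = 3.00 ≈ 3, so the ion is M³⁺.

3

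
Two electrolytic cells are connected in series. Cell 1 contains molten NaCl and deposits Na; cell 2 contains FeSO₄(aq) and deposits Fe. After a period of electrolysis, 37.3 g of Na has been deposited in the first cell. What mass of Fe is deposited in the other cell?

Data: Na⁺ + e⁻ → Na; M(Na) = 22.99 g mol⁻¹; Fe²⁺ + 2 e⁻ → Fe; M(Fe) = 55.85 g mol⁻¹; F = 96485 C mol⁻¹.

45.3 g

n(Na) = 37.3 / 22.99 = 1.622 mol.
Since Na⁺ + e⁻ → Na, n(e⁻) passed = 1 × 1.622 = 1.622 mol.
Cells in series carry the same charge, so the same 1.622 mol of electrons passes through cell 2.
Fe²⁺ + 2 e⁻ → Fe, so n(Fe) = 1.622 / 2 = 0.8112 mol.
m(Fe) = 0.8112 × 55.85 = 45.3 g.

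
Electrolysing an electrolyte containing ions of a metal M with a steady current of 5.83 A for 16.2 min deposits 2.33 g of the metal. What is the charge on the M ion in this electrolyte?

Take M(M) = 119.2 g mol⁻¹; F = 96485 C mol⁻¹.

+3

Q = I·t = 5.830 A × 972.00 s = 5667 C, so n(e⁻) = 5667/96485 = 0.05873 mol.
n(M) deposited = 2.33 / 119.2 = 0.01955 mol.
Electrons per atom = n(e⁻)/n(M) = 0.05873 / 0.01955 = 3.00 ≈ 3, so the ion is M³⁺.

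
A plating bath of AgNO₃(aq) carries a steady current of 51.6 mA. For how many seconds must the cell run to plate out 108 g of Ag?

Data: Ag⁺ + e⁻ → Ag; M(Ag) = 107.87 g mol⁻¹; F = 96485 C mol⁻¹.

n(Ag) = m/M = 108 / 107.87 = 1.001 mol.
Each Ag atom requires 1 electron, so n(e⁻) = 1 × 1.001 = 1.001 mol.
Q = n(e⁻)·F = 1.001 × 96485 = 96600 C.
t = Q/I = 96600 / 0.05160 A = 1872000 s.

1.87 × 10⁶ s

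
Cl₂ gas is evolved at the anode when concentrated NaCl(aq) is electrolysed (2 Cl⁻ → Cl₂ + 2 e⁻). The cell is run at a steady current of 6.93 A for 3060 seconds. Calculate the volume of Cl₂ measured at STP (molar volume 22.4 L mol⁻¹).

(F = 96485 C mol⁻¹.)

Q = I·t = 6.930 A × 3060.0 s = 21210 C.
n(e⁻) = Q/F = 21210 / 96485 = 0.2198 mol.
2 electrons are transferred per Cl₂ molecule, so n(Cl₂) = 0.2198 / 2 = 0.1099 mol.
V = n × V_m = 0.1099 × 22.4 = 2.46 L.

2.46 L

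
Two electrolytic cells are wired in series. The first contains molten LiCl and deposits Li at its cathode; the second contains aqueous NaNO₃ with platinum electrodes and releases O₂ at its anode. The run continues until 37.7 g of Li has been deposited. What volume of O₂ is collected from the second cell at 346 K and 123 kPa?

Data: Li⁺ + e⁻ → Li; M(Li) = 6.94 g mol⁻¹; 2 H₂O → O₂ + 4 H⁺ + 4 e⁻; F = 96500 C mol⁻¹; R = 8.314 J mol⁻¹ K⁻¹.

n(Li) = 37.7 / 6.94 = 5.432 mol, so n(e⁻) = 1 × 5.432 = 5.432 mol.
The cells are in series, so the same 5.432 mol of electrons passes through the second cell.
2 H₂O → O₂ + 4 H⁺ + 4 e⁻ — 4 mol e⁻ per mol O₂, so n(O₂) = 5.432/4 = 1.358 mol.
V = nRT/P = (1.358 × 8.314 × 346) / (123 × 10³) = 0.0318 m³ = 31.8 L.

31.8 L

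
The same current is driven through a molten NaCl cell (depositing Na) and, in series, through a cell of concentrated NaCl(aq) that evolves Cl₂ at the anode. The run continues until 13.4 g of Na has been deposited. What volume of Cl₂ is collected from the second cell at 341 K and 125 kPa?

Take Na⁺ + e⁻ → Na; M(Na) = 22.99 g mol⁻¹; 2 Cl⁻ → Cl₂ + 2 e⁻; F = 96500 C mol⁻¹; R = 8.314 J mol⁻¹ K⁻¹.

6.61 L

n(Na) = 13.4 / 22.99 = 0.5829 mol, so n(e⁻) = 1 × 0.5829 = 0.5829 mol.
The cells are in series, so the same 0.5829 mol of electrons passes through the second cell.
2 Cl⁻ → Cl₂ + 2 e⁻ — 2 mol e⁻ per mol Cl₂, so n(Cl₂) = 0.5829/2 = 0.2914 mol.
V = nRT/P = (0.2914 × 8.314 × 341) / (125 × 10³) = 0.00661 m³ = 6.61 L.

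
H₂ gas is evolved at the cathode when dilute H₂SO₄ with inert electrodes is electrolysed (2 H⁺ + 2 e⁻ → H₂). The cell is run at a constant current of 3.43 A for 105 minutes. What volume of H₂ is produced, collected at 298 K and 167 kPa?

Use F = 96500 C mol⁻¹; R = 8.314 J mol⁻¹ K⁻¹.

1.66 L

Q = I·t = 3.430 A × 6300.0 s = 21610 C.
n(e⁻) = Q/F = 21610 / 96500 = 0.2239 mol.
2 electrons are transferred per H₂ molecule, so n(H₂) = 0.2239 / 2 = 0.1120 mol.
V = nRT/P = (0.1120 × 8.314 × 298) / (167 × 10³ Pa) = 0.00166 m³ = 1.66 L.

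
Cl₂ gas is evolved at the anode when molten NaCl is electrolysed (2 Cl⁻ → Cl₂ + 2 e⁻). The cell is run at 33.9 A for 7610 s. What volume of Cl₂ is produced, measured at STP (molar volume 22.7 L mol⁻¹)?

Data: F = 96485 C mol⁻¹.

30.3 L

Q = I·t = 33.90 A × 7610.0 s = 258000 C.
n(e⁻) = Q/F = 258000 / 96485 = 2.674 mol.
2 electrons are transferred per Cl₂ molecule, so n(Cl₂) = 2.674 / 2 = 1.337 mol.
V = n × V_m = 1.337 × 22.7 = 30.3 L.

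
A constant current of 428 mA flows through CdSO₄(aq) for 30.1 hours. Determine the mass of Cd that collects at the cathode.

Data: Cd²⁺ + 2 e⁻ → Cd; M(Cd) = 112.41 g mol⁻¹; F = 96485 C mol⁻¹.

Q = I·t = 0.4280 A × 108360 s = 46380 C.
n(e⁻) = Q/F = 46380 / 96485 = 0.4807 mol.
Cd²⁺ + 2 e⁻ → Cd, so n(Cd) = n(e⁻)/2 = 0.2403 mol.
m = n·M = 0.2403 × 112.41 = 27.0 g.

27.0 g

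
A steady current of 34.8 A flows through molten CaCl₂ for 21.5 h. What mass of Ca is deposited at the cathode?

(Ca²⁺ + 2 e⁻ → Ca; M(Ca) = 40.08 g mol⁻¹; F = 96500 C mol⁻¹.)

Q = I·t = 34.80 A × 77400 s = 2694000 C.
n(e⁻) = Q/F = 2694000 / 96500 = 27.91 mol.
Ca²⁺ + 2 e⁻ → Ca, so n(Ca) = n(e⁻)/2 = 13.96 mol.
m = n·M = 13.96 × 40.08 = 559 g.

559 g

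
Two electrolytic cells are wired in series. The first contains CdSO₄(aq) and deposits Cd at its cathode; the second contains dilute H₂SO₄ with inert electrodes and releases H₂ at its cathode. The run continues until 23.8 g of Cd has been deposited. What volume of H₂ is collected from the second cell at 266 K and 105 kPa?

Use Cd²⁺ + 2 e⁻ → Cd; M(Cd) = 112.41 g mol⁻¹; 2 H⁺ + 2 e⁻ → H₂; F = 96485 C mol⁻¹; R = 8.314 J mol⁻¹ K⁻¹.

4.46 L

n(Cd) = 23.8 / 112.41 = 0.2117 mol, so n(e⁻) = 2 × 0.2117 = 0.4234 mol.
The cells are in series, so the same 0.4234 mol of electrons passes through the second cell.
2 H⁺ + 2 e⁻ → H₂ — 2 mol e⁻ per mol H₂, so n(H₂) = 0.4234/2 = 0.2117 mol.
V = nRT/P = (0.2117 × 8.314 × 266) / (105 × 10³) = 0.00446 m³ = 4.46 L.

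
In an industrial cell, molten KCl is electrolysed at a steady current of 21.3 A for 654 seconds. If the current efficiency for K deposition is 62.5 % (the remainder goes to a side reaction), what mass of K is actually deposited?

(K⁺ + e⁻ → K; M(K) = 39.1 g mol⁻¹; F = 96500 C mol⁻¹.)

3.53 g

Q = I·t = 21.30 × 654.00 = 13930 C.
n(e⁻) = 13930/96500 = 0.1444 mol; theoretically n(K) = 0.1444/1 = 0.1444 mol, m_theo = 5.644 g.
At 62.5 % efficiency, m_actual = 0.625 × 5.644 = 3.53 g.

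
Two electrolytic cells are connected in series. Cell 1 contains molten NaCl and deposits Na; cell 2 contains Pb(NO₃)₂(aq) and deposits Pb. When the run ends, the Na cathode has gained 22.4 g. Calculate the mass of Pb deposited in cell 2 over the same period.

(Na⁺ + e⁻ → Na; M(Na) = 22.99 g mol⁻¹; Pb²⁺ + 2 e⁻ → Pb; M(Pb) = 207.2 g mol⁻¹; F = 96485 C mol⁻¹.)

101 g

n(Na) = 22.4 / 22.99 = 0.9743 mol.
Since Na⁺ + e⁻ → Na, n(e⁻) passed = 1 × 0.9743 = 0.9743 mol.
Cells in series carry the same charge, so the same 0.9743 mol of electrons passes through cell 2.
Pb²⁺ + 2 e⁻ → Pb, so n(Pb) = 0.9743 / 2 = 0.4872 mol.
m(Pb) = 0.4872 × 207.2 = 101 g.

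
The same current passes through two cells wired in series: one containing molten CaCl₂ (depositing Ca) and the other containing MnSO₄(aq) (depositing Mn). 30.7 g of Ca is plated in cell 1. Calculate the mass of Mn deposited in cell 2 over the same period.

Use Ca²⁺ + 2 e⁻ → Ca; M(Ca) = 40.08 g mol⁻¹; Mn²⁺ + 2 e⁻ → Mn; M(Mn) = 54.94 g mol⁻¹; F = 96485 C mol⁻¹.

n(Ca) = 30.7 / 40.08 = 0.7660 mol.
Since Ca²⁺ + 2 e⁻ → Ca, n(e⁻) passed = 2 × 0.7660 = 1.532 mol.
Cells in series carry the same charge, so the same 1.532 mol of electrons passes through cell 2.
Mn²⁺ + 2 e⁻ → Mn, so n(Mn) = 1.532 / 2 = 0.7660 mol.
m(Mn) = 0.7660 × 54.94 = 42.1 g.

42.1 g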